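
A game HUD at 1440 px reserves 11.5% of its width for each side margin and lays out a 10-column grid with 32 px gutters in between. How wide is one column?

1440 × (1 − 2·11.5%) = 1440 × 77% = 1108.8 px for the columns.
10 columns + 9 gutters: 10c + 9·32 = 1108.8.
10c = 1108.8 − 288 = 820.8, so c = 82.08 px.

82.08 px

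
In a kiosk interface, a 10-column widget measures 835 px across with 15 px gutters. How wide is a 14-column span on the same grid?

10 columns + 9 gutters: 10c + 9·15 = 835.
10c = 835 − 135 = 700, so c = 70 px.
14 columns plus 13 gutters: 980 + 195 = 1175 px.

1175 px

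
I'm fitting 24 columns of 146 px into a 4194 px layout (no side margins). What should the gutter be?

24·146 + 23g = 4194 → 23g = 690 → g = 30 px.

30 px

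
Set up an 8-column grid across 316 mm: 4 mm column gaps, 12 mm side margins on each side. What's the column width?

Inside the margins: 316 − 24 = 292 mm.
292 − 7·4 = 264; ÷8 gives c = 33 mm.

33 mm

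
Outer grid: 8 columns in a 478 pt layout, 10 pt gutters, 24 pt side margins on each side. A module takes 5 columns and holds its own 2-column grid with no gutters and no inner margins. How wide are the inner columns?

132.5 pt

Subtract both margins: 478 − 2·24 = 430 pt.
430 − 7·10 = 360; ÷8 gives c = 45 pt.
5 columns plus 4 gutters: 225 + 40 = 265 pt.
265 / 2 = 132.5 pt per column.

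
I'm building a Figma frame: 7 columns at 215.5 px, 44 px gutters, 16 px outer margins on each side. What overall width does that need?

Adding margins, columns and gutters: 32 + 1508.5 + 264 = 1804.5 px.

1804.5 px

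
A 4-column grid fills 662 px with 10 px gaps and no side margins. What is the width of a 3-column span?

4c + 3·10 = 662 → 4c = 632 → c = 158 px.
3 columns plus 2 gaps: 474 + 20 = 494 px.

494 px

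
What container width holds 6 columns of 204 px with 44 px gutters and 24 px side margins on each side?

1492 px

Total width: 2·24 + 6·204 + 5·44 = 1492 px.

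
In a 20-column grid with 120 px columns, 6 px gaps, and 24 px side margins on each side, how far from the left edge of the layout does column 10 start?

Each column+gutter stride is 126 px; 9 of them past the 24 px margin is 24 + 1134 = 1158 px.

1158 px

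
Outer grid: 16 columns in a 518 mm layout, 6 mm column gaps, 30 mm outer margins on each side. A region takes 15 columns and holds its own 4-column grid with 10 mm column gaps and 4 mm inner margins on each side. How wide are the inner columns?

97.75 mm

Outer content = 518 − 2·30 = 458 mm.
16 columns + 15 column gaps: 16c + 15·6 = 458.
16c = 458 − 90 = 368, so c = 23 mm.
15 columns plus 14 column gaps: 345 + 84 = 429 mm.
Inner content = 429 − 2·4 = 421 mm.
421 − 3·10 = 391; ÷4 gives d = 97.75 mm.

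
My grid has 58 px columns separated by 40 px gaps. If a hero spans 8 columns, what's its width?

8-column span = 8·58 + 7·40 = 744 px.

744 px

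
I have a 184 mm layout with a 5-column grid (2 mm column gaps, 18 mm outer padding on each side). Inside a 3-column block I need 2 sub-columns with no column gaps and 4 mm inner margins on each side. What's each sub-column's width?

Outer content = 184 − 2·18 = 148 mm.
Subtracting 4 column gaps of 2 leaves 140 for 5 columns, so c = 28 mm.
3-column span = 3·28 + 2·2 = 88 mm.
Inner content = 88 − 2·4 = 80 mm.
80 / 2 = 40 mm per column.

40 mm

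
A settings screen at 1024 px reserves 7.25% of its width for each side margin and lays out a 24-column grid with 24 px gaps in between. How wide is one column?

13.48 px

Each margin = 7.25% of 1024 = 74.24 px; content = 1024 − 2·74.24 = 875.52 px.
875.52 − 23·24 = 323.52; ÷24 gives c = 13.48 px.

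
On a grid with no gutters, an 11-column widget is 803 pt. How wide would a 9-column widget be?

803 / 11 = 73 pt per column.
With no gutters, 9 columns span 9·73 = 657 pt.

657 pt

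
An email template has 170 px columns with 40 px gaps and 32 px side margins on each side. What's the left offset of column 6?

1082 px

Each column+gutter stride is 210 px; 5 of them past the 32 px margin is 32 + 1050 = 1082 px.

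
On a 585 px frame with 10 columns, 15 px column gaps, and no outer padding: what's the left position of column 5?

585 − 9·15 = 450; ÷10 gives c = 45 px.
No margin, so column 5 starts at 4·(column + gutter) = 4·60 = 240 px.

240 px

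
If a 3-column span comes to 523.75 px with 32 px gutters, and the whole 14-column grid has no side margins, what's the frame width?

Subtracting 2 gutters of 32 leaves 459.75 for 3 columns, so c = 153.25 px.
Total width: 14·153.25 + 13·32 = 2561.5 px.

2561.5 px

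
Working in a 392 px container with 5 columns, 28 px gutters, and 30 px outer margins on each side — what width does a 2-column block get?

Content width = 392 − 2·30 = 332 px.
5c + 4·28 = 332 → 5c = 220 → c = 44 px.
2-column span = 2·44 + 1·28 = 116 px.

116 px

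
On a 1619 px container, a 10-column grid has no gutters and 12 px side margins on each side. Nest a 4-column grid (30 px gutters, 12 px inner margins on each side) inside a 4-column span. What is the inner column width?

131 px

Inside the margins: 1619 − 24 = 1595 px.
With no gutters, each column is 1595/10 = 159.5 px.
With no gutters, 4 columns span 4·159.5 = 638 px.
Inner content = 638 − 2·12 = 614 px.
4d + 3·30 = 614 → 4d = 524 → d = 131 px.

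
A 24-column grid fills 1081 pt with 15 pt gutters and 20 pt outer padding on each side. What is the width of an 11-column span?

Inside the margins: 1081 − 40 = 1041 pt.
Subtracting 23 gutters of 15 leaves 696 for 24 columns, so c = 29 pt.
Span of 11: 11·29 + 10·15 = 319 + 150 = 469 pt.

469 pt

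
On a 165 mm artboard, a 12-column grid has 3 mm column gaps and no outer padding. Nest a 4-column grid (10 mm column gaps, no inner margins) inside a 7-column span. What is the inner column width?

165 − 11·3 = 132; ÷12 gives c = 11 mm.
Span of 7: 7·11 + 6·3 = 77 + 18 = 95 mm.
4d + 3·10 = 95 → 4d = 65 → d = 16.25 mm.

16.25 mm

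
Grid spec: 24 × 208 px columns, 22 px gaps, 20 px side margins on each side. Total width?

5538 px

Adding margins, columns and gutters: 40 + 4992 + 506 = 5538 px.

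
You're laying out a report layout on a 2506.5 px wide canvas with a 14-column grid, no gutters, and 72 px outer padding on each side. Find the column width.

Inside the margins: 2506.5 − 144 = 2362.5 px.
2362.5 / 14 = 168.75 px per column.

168.75 px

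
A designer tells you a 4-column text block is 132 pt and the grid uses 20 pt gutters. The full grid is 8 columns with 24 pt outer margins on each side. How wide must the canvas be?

332 pt

4 columns + 3 gutters: 4c + 3·20 = 132.
4c = 132 − 60 = 72, so c = 18 pt.
Adding margins, columns and gutters: 48 + 144 + 140 = 332 pt.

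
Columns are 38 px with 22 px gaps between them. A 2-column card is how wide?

2 columns plus 1 gap: 76 + 22 = 98 px.

98 px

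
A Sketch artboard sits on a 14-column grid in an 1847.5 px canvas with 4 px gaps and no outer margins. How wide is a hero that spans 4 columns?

525 px

14c + 13·4 = 1847.5 → 14c = 1795.5 → c = 128.25 px.
4-column span = 4·128.25 + 3·4 = 525 px.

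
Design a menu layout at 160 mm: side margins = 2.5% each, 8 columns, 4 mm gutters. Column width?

160 × (1 − 2·2.5%) = 160 × 95% = 152 mm for the columns.
Subtracting 7 gutters of 4 leaves 124 for 8 columns, so c = 15.5 mm.

15.5 mm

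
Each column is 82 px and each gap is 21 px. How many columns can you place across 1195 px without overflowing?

11 columns

k columns need k·82 + (k−1)·21 = k·103 − 21.
k·103 − 21 ≤ 1195 → k ≤ 1216 / 103 ≈ 11.81, so k = 11.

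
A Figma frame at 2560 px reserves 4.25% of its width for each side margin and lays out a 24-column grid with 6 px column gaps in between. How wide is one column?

Each margin = 4.25% of 2560 = 108.8 px; content = 2560 − 2·108.8 = 2342.4 px.
Subtracting 23 column gaps of 6 leaves 2204.4 for 24 columns, so c = 91.85 px.

91.85 px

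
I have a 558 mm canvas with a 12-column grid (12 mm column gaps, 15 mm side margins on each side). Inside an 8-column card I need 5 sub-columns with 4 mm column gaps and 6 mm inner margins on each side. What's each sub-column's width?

Subtract both margins: 558 − 2·15 = 528 mm.
528 − 11·12 = 396; ÷12 gives c = 33 mm.
8-column span = 8·33 + 7·12 = 348 mm.
Inner content = 348 − 2·6 = 336 mm.
5d + 4·4 = 336 → 5d = 320 → d = 64 mm.

64 mm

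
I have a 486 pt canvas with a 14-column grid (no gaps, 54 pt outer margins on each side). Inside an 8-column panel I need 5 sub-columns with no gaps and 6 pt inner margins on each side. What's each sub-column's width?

Outer content = 486 − 2·54 = 378 pt.
378 / 14 = 27 pt per column.
8-column span = 8·27 = 216 pt.
Inner content = 216 − 2·6 = 204 pt.
204 / 5 = 40.8 pt per column.

40.8 pt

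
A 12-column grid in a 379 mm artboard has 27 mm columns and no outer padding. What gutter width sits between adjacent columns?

5 mm

12 columns take 12·27 = 324 mm; remaining 55 splits into 11 gutters.
g = 55 / 11 = 5 mm.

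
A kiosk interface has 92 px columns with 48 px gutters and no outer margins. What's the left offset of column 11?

1400 px

Each column+gutter stride is 140 px; with no margin, 10 of them is 1400 px.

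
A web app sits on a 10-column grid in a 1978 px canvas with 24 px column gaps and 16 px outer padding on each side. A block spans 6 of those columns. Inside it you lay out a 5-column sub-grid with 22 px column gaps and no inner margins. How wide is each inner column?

Subtract both margins: 1978 − 2·16 = 1946 px.
10c + 9·24 = 1946 → 10c = 1730 → c = 173 px.
Span of 6: 6·173 + 5·24 = 1038 + 120 = 1158 px.
5d + 4·22 = 1158 → 5d = 1070 → d = 214 px.

214 px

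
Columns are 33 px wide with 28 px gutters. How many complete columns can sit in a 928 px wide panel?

15 columns

15 columns: 15·33 + 14·28 = 887 px ≤ 928.
16 columns: 948 px > 928. So 15.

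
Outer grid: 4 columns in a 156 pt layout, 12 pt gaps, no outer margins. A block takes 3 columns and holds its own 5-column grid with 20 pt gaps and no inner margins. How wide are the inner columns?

4 columns + 3 gaps: 4c + 3·12 = 156.
4c = 156 − 36 = 120, so c = 30 pt.
3 columns plus 2 gaps: 90 + 24 = 114 pt.
Subtracting 4 gaps of 20 leaves 34 for 5 columns, so d = 6.8 pt.

6.8 pt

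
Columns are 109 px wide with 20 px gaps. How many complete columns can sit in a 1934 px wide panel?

15 columns

k columns need k·109 + (k−1)·20 = k·129 − 20.
k·129 − 20 ≤ 1934 → k ≤ 1954 / 129 ≈ 15.15, so k = 15.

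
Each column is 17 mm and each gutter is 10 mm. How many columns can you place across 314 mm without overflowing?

Each extra column adds 17 + 10 = 27 mm.
(314 + 10) / 27 = 12.00, so 12 columns fit.

12 columns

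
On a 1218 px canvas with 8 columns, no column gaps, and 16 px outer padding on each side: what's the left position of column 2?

Subtract both margins: 1218 − 2·16 = 1186 px.
With no column gaps, each column is 1186/8 = 148.25 px.
Column 2 starts at margin + 1·(column + gutter) = 16 + 1·148.25 = 164.25 px.

164.25 px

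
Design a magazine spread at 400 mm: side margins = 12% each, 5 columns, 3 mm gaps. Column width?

58.4 mm

Each margin = 12% of 400 = 48 mm; content = 400 − 2·48 = 304 mm.
5 columns + 4 gaps: 5c + 4·3 = 304.
5c = 304 − 12 = 292, so c = 58.4 mm.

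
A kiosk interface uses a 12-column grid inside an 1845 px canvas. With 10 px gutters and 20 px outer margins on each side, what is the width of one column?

Take off 40 px of margins, leaving 1805 px.
12c + 11·10 = 1805 → 12c = 1695 → c = 141.25 px.

141.25 px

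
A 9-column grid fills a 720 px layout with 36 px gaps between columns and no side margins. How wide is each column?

48 px

Subtracting 8 gaps of 36 leaves 432 for 9 columns, so c = 48 px.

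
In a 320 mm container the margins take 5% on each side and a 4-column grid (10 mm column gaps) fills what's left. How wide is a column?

Each margin = 5% of 320 = 16 mm; content = 320 − 2·16 = 288 mm.
4c + 3·10 = 288 → 4c = 258 → c = 64.5 mm.

64.5 mm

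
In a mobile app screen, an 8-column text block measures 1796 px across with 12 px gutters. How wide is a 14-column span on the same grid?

8 columns + 7 gutters: 8c + 7·12 = 1796.
8c = 1796 − 84 = 1712, so c = 214 px.
Span of 14: 14·214 + 13·12 = 2996 + 156 = 3152 px.

3152 px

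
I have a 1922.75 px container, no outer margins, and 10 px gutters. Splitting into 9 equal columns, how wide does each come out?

1922.75 − 8·10 = 1842.75; ÷9 gives c = 204.75 px.

204.75 px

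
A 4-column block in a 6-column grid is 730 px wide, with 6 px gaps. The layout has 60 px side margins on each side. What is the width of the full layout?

1218 px

Subtracting 3 gaps of 6 leaves 712 for 4 columns, so c = 178 px.
Total width: 2·60 + 6·178 + 5·6 = 1218 px.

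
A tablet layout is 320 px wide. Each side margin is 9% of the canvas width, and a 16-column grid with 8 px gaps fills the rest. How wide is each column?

Margins: 9% × 320 = 28.8 px each, so content = 320 − 57.6 = 262.4 px.
16 columns + 15 gaps: 16c + 15·8 = 262.4.
16c = 262.4 − 120 = 142.4, so c = 8.9 px.

8.9 px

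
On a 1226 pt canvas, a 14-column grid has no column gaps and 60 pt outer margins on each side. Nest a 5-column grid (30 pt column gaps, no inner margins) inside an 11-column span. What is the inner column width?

149.8 pt

Take off 120 pt of margins, leaving 1106 pt.
With no column gaps, each column is 1106/14 = 79 pt.
With no column gaps, 11 columns span 11·79 = 869 pt.
5 columns + 4 column gaps: 5d + 4·30 = 869.
5d = 869 − 120 = 749, so d = 149.8 pt.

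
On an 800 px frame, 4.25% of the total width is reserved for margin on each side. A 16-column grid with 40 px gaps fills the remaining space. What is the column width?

Margins: 4.25% × 800 = 34 px each, so content = 800 − 68 = 732 px.
16c + 15·40 = 732 → 16c = 132 → c = 8.25 px.

8.25 px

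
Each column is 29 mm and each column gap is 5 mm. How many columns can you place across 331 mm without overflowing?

9 columns: 9·29 + 8·5 = 301 mm ≤ 331.
10 columns: 335 mm > 331. So 9.

9 columns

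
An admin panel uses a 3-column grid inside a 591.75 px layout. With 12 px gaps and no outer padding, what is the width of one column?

591.75 − 2·12 = 567.75; ÷3 gives c = 189.25 px.

189.25 px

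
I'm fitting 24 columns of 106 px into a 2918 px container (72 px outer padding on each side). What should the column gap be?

10 px

Subtract both margins: 2918 − 2·72 = 2774 px.
24·106 + 23g = 2774 → 23g = 230 → g = 10 px.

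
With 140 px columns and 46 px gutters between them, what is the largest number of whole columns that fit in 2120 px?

Each extra column adds 140 + 46 = 186 px.
(2120 + 46) / 186 = 11.65, so 11 columns fit.

11 columns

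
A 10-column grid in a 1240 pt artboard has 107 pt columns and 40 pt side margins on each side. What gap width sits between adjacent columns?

10 pt

Inside the margins: 1240 − 80 = 1160 pt.
10 columns take 10·107 = 1070 pt; remaining 90 splits into 9 gaps.
g = 90 / 9 = 10 pt.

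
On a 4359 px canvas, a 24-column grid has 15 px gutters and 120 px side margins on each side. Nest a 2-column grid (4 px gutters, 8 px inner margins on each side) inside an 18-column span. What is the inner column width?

Outer content = 4359 − 2·120 = 4119 px.
24c + 23·15 = 4119 → 24c = 3774 → c = 157.25 px.
Span of 18: 18·157.25 + 17·15 = 2830.5 + 255 = 3085.5 px.
Inner content = 3085.5 − 2·8 = 3069.5 px.
2d + 1·4 = 3069.5 → 2d = 3065.5 → d = 1532.75 px.

1532.75 px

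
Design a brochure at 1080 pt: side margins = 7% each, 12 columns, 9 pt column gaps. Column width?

Each margin = 7% of 1080 = 75.6 pt; content = 1080 − 2·75.6 = 928.8 pt.
12 columns + 11 column gaps: 12c + 11·9 = 928.8.
12c = 928.8 − 99 = 829.8, so c = 69.15 pt.

69.15 pt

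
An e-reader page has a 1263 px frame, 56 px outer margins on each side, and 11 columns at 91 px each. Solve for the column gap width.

Subtract both margins: 1263 − 2·56 = 1151 px.
11·91 + 10g = 1151 → 10g = 150 → g = 15 px.

15 px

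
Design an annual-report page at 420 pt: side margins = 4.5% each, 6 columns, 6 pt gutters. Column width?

58.7 pt

420 × (1 − 2·4.5%) = 420 × 91% = 382.2 pt for the columns.
Subtracting 5 gutters of 6 leaves 352.2 for 6 columns, so c = 58.7 pt.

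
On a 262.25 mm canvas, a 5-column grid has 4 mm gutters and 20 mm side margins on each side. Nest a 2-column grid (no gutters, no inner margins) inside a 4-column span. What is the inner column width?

Subtract both margins: 262.25 − 2·20 = 222.25 mm.
5c + 4·4 = 222.25 → 5c = 206.25 → c = 41.25 mm.
4-column span = 4·41.25 + 3·4 = 177 mm.
177 / 2 = 88.5 mm per column.

88.5 mm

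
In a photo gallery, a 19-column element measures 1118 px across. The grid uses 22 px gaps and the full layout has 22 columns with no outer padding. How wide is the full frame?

1118 − 18·22 = 722; ÷19 gives c = 38 px.
Frame = 22·38 + 21·22 = 836 + 462 = 1298 px.

1298 px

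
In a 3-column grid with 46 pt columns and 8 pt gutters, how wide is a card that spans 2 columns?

Span of 2: 2·46 + 1·8 = 92 + 8 = 100 pt.

100 pt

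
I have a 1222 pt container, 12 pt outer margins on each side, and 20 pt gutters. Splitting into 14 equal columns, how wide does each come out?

67 pt

Subtract both margins: 1222 − 2·12 = 1198 pt.
14c + 13·20 = 1198 → 14c = 938 → c = 67 pt.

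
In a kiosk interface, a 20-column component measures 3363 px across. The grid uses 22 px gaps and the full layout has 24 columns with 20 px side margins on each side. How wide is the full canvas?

4080 px

20c + 19·22 = 3363 → 20c = 2945 → c = 147.25 px.
Total width: 2·20 + 24·147.25 + 23·22 = 4080 px.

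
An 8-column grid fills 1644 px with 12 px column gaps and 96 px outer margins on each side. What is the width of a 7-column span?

1269 px

Take off 192 px of margins, leaving 1452 px.
1452 − 7·12 = 1368; ÷8 gives c = 171 px.
Span of 7: 7·171 + 6·12 = 1197 + 72 = 1269 px.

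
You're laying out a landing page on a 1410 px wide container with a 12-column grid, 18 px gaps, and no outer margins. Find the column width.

101 px

Subtracting 11 gaps of 18 leaves 1212 for 12 columns, so c = 101 px.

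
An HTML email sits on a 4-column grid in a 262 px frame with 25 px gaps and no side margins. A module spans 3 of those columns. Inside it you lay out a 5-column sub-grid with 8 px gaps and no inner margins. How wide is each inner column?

4c + 3·25 = 262 → 4c = 187 → c = 46.75 px.
3 columns plus 2 gaps: 140.25 + 50 = 190.25 px.
5 columns + 4 gaps: 5d + 4·8 = 190.25.
5d = 190.25 − 32 = 158.25, so d = 31.65 px.

31.65 px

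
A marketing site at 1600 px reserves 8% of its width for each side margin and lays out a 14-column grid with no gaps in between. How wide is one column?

Margins: 8% × 1600 = 128 px each, so content = 1600 − 256 = 1344 px.
With no gaps, each column is 1344/14 = 96 px.

96 px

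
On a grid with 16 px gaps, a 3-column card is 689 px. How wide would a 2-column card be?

454 px

Subtracting 2 gaps of 16 leaves 657 for 3 columns, so c = 219 px.
2 columns plus 1 gap: 438 + 16 = 454 px.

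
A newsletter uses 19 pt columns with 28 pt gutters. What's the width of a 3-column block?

113 pt

3 columns plus 2 gutters: 57 + 56 = 113 pt.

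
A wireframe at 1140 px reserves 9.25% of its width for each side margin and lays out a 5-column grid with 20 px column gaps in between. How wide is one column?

169.82 px

Margins: 9.25% × 1140 = 105.45 px each, so content = 1140 − 210.9 = 929.1 px.
Subtracting 4 column gaps of 20 leaves 849.1 for 5 columns, so c = 169.82 px.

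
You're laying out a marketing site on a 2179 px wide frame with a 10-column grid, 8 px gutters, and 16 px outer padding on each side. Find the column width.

Content width = 2179 − 2·16 = 2147 px.
Subtracting 9 gutters of 8 leaves 2075 for 10 columns, so c = 207.5 px.

207.5 px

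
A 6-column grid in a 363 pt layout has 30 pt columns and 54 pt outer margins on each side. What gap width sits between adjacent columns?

Subtract both margins: 363 − 2·54 = 255 pt.
6·30 + 5g = 255 → 5g = 75 → g = 15 pt.

15 pt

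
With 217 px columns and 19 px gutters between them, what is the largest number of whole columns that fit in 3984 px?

16 columns

k columns need k·217 + (k−1)·19 = k·236 − 19.
k·236 − 19 ≤ 3984 → k ≤ 4003 / 236 ≈ 16.96, so k = 16.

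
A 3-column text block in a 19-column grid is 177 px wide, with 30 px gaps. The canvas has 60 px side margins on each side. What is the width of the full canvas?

1401 px

177 − 2·30 = 117; ÷3 gives c = 39 px.
Adding margins, columns and gutters: 120 + 741 + 540 = 1401 px.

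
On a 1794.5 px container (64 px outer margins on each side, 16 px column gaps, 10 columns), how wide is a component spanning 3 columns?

488.75 px

Subtract both margins: 1794.5 − 2·64 = 1666.5 px.
1666.5 − 9·16 = 1522.5; ÷10 gives c = 152.25 px.
3-column span = 3·152.25 + 2·16 = 488.75 px.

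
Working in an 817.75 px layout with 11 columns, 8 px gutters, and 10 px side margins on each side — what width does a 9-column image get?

651.25 px

Take off 20 px of margins, leaving 797.75 px.
Subtracting 10 gutters of 8 leaves 717.75 for 11 columns, so c = 65.25 px.
9-column span = 9·65.25 + 8·8 = 651.25 px.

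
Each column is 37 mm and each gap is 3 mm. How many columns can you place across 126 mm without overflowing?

3 columns

3 columns: 3·37 + 2·3 = 117 mm ≤ 126.
4 columns: 157 mm > 126. So 3.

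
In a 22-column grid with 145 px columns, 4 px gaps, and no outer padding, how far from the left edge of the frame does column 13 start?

1788 px

No margin, so column 13 starts at 12·(column + gutter) = 12·149 = 1788 px.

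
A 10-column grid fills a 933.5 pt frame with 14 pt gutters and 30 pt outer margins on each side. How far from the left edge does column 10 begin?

Subtract both margins: 933.5 − 2·30 = 873.5 pt.
873.5 − 9·14 = 747.5; ÷10 gives c = 74.75 pt.
Before column 10: the margin + 9 columns + 9 gutters.
Offset = 30 + 9·(74.75 + 14) = 30 + 798.75 = 828.75 pt.

828.75 pt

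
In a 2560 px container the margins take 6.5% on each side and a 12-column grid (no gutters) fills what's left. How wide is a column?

185.6 px

Margins: 6.5% × 2560 = 166.4 px each, so content = 2560 − 332.8 = 2227.2 px.
With no gutters, each column is 2227.2/12 = 185.6 px.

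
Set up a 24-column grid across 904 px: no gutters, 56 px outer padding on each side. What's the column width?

33 px

Content width = 904 − 2·56 = 792 px.
24c = 792 → c = 33 px.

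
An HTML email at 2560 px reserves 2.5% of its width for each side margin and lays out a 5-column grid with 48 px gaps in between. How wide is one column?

Margins: 2.5% × 2560 = 64 px each, so content = 2560 − 128 = 2432 px.
5c + 4·48 = 2432 → 5c = 2240 → c = 448 px.

448 px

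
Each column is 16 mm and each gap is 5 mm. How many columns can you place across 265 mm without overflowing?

Each extra column adds 16 + 5 = 21 mm.
(265 + 5) / 21 = 12.86, so 12 columns fit.

12 columns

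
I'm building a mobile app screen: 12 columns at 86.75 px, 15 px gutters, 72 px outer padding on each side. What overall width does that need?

Total width: 2·72 + 12·86.75 + 11·15 = 1350 px.

1350 px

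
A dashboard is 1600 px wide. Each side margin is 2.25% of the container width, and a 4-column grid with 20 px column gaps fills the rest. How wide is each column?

367 px

1600 × (1 − 2·2.25%) = 1600 × 95.5% = 1528 px for the columns.
4c + 3·20 = 1528 → 4c = 1468 → c = 367 px.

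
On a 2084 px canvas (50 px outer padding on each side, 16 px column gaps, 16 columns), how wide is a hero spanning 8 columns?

Content width = 2084 − 2·50 = 1984 px.
16c + 15·16 = 1984 → 16c = 1744 → c = 109 px.
8 columns plus 7 column gaps: 872 + 112 = 984 px.

984 px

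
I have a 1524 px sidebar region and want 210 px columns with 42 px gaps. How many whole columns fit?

6 columns: 6·210 + 5·42 = 1470 px ≤ 1524.
7 columns: 1722 px > 1524. So 6.

6 columns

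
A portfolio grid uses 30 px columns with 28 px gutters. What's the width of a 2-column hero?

2 columns plus 1 gutter: 60 + 28 = 88 px.

88 px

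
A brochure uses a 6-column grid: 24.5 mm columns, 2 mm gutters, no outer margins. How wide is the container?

Total width: 6·24.5 + 5·2 = 157 mm.

157 mm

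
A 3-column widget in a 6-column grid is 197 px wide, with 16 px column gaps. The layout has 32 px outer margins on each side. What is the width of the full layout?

197 − 2·16 = 165; ÷3 gives c = 55 px.
Adding margins, columns and gutters: 64 + 330 + 80 = 474 px.

474 px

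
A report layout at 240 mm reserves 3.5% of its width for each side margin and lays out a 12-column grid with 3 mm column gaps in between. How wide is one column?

Margins: 3.5% × 240 = 8.4 mm each, so content = 240 − 16.8 = 223.2 mm.
223.2 − 11·3 = 190.2; ÷12 gives c = 15.85 mm.

15.85 mm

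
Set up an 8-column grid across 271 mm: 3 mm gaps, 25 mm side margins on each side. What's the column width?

Inside the margins: 271 − 50 = 221 mm.
221 − 7·3 = 200; ÷8 gives c = 25 mm.

25 mm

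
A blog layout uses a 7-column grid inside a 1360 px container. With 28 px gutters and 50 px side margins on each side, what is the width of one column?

Subtract both margins: 1360 − 2·50 = 1260 px.
7 columns + 6 gutters: 7c + 6·28 = 1260.
7c = 1260 − 168 = 1092, so c = 156 px.

156 px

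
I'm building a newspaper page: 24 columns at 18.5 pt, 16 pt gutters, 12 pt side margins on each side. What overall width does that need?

836 pt

Adding margins, columns and gutters: 24 + 444 + 368 = 836 pt.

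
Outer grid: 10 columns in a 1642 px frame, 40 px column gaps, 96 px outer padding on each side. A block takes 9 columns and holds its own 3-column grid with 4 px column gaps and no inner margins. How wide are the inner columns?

431 px

Take off 192 px of margins, leaving 1450 px.
Subtracting 9 column gaps of 40 leaves 1090 for 10 columns, so c = 109 px.
9-column span = 9·109 + 8·40 = 1301 px.
1301 − 2·4 = 1293; ÷3 gives d = 431 px.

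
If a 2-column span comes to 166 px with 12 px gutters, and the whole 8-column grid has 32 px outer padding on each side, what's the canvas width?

2 columns + 1 gutter: 2c + 1·12 = 166.
2c = 166 − 12 = 154, so c = 77 px.
Adding margins, columns and gutters: 64 + 616 + 84 = 764 px.

764 px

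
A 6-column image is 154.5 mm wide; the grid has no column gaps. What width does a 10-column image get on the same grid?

257.5 mm

6c = 154.5 → c = 25.75 mm.
With no column gaps, 10 columns span 10·25.75 = 257.5 mm.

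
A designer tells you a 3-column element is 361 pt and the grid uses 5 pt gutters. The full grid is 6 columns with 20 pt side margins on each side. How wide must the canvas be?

767 pt

Subtracting 2 gutters of 5 leaves 351 for 3 columns, so c = 117 pt.
Total width: 2·20 + 6·117 + 5·5 = 767 pt.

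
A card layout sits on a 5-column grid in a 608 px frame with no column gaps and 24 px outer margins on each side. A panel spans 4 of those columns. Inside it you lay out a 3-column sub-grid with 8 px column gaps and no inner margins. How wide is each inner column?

Subtract both margins: 608 − 2·24 = 560 px.
560 / 5 = 112 px per column.
4-column span = 4·112 = 448 px.
3 columns + 2 column gaps: 3d + 2·8 = 448.
3d = 448 − 16 = 432, so d = 144 px.

144 px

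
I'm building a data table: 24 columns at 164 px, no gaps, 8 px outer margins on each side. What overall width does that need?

Layout = 2·8 + 24·164 = 16 + 3936 = 3952 px.

3952 px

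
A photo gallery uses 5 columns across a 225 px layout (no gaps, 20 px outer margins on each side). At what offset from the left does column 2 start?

57 px

Subtract both margins: 225 − 2·20 = 185 px.
5c = 185 → c = 37 px.
Before column 2: the margin + 1 column + 1 gap.
Offset = 20 + 1·(37 + 0) = 20 + 37 = 57 px.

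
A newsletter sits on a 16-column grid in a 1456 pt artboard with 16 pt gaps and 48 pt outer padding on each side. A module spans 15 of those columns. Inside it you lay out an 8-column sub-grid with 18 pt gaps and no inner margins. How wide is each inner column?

Outer content = 1456 − 2·48 = 1360 pt.
16 columns + 15 gaps: 16c + 15·16 = 1360.
16c = 1360 − 240 = 1120, so c = 70 pt.
Span of 15: 15·70 + 14·16 = 1050 + 224 = 1274 pt.
8 columns + 7 gaps: 8d + 7·18 = 1274.
8d = 1274 − 126 = 1148, so d = 143.5 pt.

143.5 pt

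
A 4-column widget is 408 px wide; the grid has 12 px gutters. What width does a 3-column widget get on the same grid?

303 px

Subtracting 3 gutters of 12 leaves 372 for 4 columns, so c = 93 px.
Span of 3: 3·93 + 2·12 = 279 + 24 = 303 px.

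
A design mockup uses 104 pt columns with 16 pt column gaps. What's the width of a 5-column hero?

5-column span = 5·104 + 4·16 = 584 pt.

584 pt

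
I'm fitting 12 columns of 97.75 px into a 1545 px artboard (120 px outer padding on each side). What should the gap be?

Take off 240 px of margins, leaving 1305 px.
Columns use 1173 px, leaving 132 px across 11 gaps = 12 px each.

12 px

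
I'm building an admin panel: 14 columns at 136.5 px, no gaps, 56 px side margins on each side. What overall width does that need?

Total width: 2·56 + 14·136.5 = 2023 px.

2023 px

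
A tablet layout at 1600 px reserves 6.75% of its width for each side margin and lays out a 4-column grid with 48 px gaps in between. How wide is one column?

310 px

1600 × (1 − 2·6.75%) = 1600 × 86.5% = 1384 px for the columns.
4 columns + 3 gaps: 4c + 3·48 = 1384.
4c = 1384 − 144 = 1240, so c = 310 px.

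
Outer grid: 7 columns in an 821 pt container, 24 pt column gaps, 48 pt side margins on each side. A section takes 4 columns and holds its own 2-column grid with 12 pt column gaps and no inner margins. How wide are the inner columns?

Outer content = 821 − 2·48 = 725 pt.
7c + 6·24 = 725 → 7c = 581 → c = 83 pt.
4 columns plus 3 column gaps: 332 + 72 = 404 pt.
Subtracting 1 column gap of 12 leaves 392 for 2 columns, so d = 196 pt.

196 pt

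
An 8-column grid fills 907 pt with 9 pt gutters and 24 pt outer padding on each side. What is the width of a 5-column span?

533.5 pt

Content width = 907 − 2·24 = 859 pt.
859 − 7·9 = 796; ÷8 gives c = 99.5 pt.
Span of 5: 5·99.5 + 4·9 = 497.5 + 36 = 533.5 pt.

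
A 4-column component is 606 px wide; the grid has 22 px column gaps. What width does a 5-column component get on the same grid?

763 px

Subtracting 3 column gaps of 22 leaves 540 for 4 columns, so c = 135 px.
5-column span = 5·135 + 4·22 = 763 px.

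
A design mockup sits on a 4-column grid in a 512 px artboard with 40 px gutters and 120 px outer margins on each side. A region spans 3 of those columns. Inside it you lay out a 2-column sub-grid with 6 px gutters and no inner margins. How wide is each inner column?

94 px

Take off 240 px of margins, leaving 272 px.
4 columns + 3 gutters: 4c + 3·40 = 272.
4c = 272 − 120 = 152, so c = 38 px.
3 columns plus 2 gutters: 114 + 80 = 194 px.
2 columns + 1 gutter: 2d + 1·6 = 194.
2d = 194 − 6 = 188, so d = 94 px.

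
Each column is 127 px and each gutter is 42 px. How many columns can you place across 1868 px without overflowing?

11 columns: 11·127 + 10·42 = 1817 px ≤ 1868.
12 columns: 1986 px > 1868. So 11.

11 columns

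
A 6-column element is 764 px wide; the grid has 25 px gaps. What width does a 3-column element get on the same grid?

Subtracting 5 gaps of 25 leaves 639 for 6 columns, so c = 106.5 px.
3-column span = 3·106.5 + 2·25 = 369.5 px.

369.5 px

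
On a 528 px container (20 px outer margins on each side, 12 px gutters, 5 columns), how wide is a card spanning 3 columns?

288 px

Take off 40 px of margins, leaving 488 px.
488 − 4·12 = 440; ÷5 gives c = 88 px.
3-column span = 3·88 + 2·12 = 288 px.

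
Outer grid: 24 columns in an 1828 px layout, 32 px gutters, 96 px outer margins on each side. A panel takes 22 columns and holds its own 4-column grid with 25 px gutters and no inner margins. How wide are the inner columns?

Take off 192 px of margins, leaving 1636 px.
1636 − 23·32 = 900; ÷24 gives c = 37.5 px.
22 columns plus 21 gutters: 825 + 672 = 1497 px.
4d + 3·25 = 1497 → 4d = 1422 → d = 355.5 px.

355.5 px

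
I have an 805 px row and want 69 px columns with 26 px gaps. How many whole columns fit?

8 columns

8 columns: 8·69 + 7·26 = 734 px ≤ 805.
9 columns: 829 px > 805. So 8.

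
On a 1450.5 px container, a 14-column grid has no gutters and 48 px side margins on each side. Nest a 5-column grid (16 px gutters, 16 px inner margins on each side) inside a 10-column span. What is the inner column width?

174.3 px

Subtract both margins: 1450.5 − 2·48 = 1354.5 px.
1354.5 / 14 = 96.75 px per column.
With no gutters, 10 columns span 10·96.75 = 967.5 px.
Inner content = 967.5 − 2·16 = 935.5 px.
Subtracting 4 gutters of 16 leaves 871.5 for 5 columns, so d = 174.3 px.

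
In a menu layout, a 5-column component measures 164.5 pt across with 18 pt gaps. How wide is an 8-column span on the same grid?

5 columns + 4 gaps: 5c + 4·18 = 164.5.
5c = 164.5 − 72 = 92.5, so c = 18.5 pt.
8 columns plus 7 gaps: 148 + 126 = 274 pt.

274 pt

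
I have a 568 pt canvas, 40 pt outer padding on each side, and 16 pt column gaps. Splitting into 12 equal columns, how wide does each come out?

26 pt

Take off 80 pt of margins, leaving 488 pt.
12 columns + 11 column gaps: 12c + 11·16 = 488.
12c = 488 − 176 = 312, so c = 26 pt.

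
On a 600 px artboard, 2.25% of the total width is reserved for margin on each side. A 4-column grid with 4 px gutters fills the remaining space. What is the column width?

140.25 px

Each margin = 2.25% of 600 = 13.5 px; content = 600 − 2·13.5 = 573 px.
4 columns + 3 gutters: 4c + 3·4 = 573.
4c = 573 − 12 = 561, so c = 140.25 px.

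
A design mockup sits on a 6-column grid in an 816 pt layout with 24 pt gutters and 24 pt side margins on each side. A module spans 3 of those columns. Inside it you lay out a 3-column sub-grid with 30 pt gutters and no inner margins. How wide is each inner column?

Subtract both margins: 816 − 2·24 = 768 pt.
6c + 5·24 = 768 → 6c = 648 → c = 108 pt.
Span of 3: 3·108 + 2·24 = 324 + 48 = 372 pt.
372 − 2·30 = 312; ÷3 gives d = 104 pt.

104 pt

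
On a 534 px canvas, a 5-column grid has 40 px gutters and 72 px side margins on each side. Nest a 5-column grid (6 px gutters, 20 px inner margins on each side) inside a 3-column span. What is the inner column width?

30.8 px

Subtract both margins: 534 − 2·72 = 390 px.
5 columns + 4 gutters: 5c + 4·40 = 390.
5c = 390 − 160 = 230, so c = 46 px.
3-column span = 3·46 + 2·40 = 218 px.
Inner content = 218 − 2·20 = 178 px.
178 − 4·6 = 154; ÷5 gives d = 30.8 px.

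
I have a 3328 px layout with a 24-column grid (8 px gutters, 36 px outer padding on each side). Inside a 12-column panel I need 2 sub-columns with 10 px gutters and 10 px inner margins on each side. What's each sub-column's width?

Subtract both margins: 3328 − 2·36 = 3256 px.
3256 − 23·8 = 3072; ÷24 gives c = 128 px.
12-column span = 12·128 + 11·8 = 1624 px.
Inner content = 1624 − 2·10 = 1604 px.
2 columns + 1 gutter: 2d + 1·10 = 1604.
2d = 1604 − 10 = 1594, so d = 797 px.

797 px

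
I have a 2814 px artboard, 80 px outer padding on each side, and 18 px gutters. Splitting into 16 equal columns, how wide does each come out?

149 px

Take off 160 px of margins, leaving 2654 px.
16 columns + 15 gutters: 16c + 15·18 = 2654.
16c = 2654 − 270 = 2384, so c = 149 px.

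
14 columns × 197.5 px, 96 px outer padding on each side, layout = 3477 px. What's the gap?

Inside the margins: 3477 − 192 = 3285 px.
14·197.5 + 13g = 3285 → 13g = 520 → g = 40 px.

40 px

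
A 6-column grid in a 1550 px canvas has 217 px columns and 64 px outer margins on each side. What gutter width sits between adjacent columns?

Content width = 1550 − 2·64 = 1422 px.
6 columns take 6·217 = 1302 px; remaining 120 splits into 5 gutters.
g = 120 / 5 = 24 px.

24 px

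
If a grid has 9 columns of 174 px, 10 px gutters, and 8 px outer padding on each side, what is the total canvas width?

Canvas = 2·8 + 9·174 + 8·10 = 16 + 1566 + 80 = 1662 px.

1662 px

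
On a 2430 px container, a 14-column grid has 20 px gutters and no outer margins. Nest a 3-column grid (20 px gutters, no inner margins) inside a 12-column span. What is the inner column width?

680 px

14c + 13·20 = 2430 → 14c = 2170 → c = 155 px.
12 columns plus 11 gutters: 1860 + 220 = 2080 px.
Subtracting 2 gutters of 20 leaves 2040 for 3 columns, so d = 680 px.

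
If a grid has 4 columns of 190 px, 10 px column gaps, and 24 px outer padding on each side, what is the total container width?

838 px

Adding margins, columns and gutters: 48 + 760 + 30 = 838 px.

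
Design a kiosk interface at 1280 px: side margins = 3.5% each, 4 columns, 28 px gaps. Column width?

Each margin = 3.5% of 1280 = 44.8 px; content = 1280 − 2·44.8 = 1190.4 px.
Subtracting 3 gaps of 28 leaves 1106.4 for 4 columns, so c = 276.6 px.

276.6 px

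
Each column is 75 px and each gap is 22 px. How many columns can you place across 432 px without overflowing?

4 columns

Each extra column adds 75 + 22 = 97 px.
(432 + 22) / 97 = 4.68, so 4 columns fit.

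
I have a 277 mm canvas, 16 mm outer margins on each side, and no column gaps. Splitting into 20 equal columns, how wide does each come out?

Content width = 277 − 2·16 = 245 mm.
20c = 245 → c = 12.25 mm.

12.25 mm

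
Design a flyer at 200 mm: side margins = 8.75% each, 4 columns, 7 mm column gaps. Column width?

36 mm

Margins: 8.75% × 200 = 17.5 mm each, so content = 200 − 35 = 165 mm.
4c + 3·7 = 165 → 4c = 144 → c = 36 mm.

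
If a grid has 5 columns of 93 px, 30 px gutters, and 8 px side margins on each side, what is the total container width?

Total width: 2·8 + 5·93 + 4·30 = 601 px.

601 px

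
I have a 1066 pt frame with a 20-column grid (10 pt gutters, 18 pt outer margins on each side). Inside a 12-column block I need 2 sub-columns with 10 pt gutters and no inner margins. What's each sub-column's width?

Inside the margins: 1066 − 36 = 1030 pt.
1030 − 19·10 = 840; ÷20 gives c = 42 pt.
12-column span = 12·42 + 11·10 = 614 pt.
Subtracting 1 gutter of 10 leaves 604 for 2 columns, so d = 302 pt.

302 pt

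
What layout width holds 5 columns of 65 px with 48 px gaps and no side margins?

Layout = 5·65 + 4·48 = 325 + 192 = 517 px.

517 px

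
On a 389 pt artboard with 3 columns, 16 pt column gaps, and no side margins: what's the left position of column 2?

3c + 2·16 = 389 → 3c = 357 → c = 119 pt.
Each column+gutter stride is 135 pt; with no margin, 1 of them is 135 pt.

135 pt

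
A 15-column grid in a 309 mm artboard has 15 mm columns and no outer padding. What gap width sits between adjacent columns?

6 mm

Columns use 225 mm, leaving 84 mm across 14 gaps = 6 mm each.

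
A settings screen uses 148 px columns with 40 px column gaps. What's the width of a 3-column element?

524 px

3-column span = 3·148 + 2·40 = 524 px.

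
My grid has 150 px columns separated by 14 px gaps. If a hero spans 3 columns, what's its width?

478 px

3 columns plus 2 gaps: 450 + 28 = 478 px.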